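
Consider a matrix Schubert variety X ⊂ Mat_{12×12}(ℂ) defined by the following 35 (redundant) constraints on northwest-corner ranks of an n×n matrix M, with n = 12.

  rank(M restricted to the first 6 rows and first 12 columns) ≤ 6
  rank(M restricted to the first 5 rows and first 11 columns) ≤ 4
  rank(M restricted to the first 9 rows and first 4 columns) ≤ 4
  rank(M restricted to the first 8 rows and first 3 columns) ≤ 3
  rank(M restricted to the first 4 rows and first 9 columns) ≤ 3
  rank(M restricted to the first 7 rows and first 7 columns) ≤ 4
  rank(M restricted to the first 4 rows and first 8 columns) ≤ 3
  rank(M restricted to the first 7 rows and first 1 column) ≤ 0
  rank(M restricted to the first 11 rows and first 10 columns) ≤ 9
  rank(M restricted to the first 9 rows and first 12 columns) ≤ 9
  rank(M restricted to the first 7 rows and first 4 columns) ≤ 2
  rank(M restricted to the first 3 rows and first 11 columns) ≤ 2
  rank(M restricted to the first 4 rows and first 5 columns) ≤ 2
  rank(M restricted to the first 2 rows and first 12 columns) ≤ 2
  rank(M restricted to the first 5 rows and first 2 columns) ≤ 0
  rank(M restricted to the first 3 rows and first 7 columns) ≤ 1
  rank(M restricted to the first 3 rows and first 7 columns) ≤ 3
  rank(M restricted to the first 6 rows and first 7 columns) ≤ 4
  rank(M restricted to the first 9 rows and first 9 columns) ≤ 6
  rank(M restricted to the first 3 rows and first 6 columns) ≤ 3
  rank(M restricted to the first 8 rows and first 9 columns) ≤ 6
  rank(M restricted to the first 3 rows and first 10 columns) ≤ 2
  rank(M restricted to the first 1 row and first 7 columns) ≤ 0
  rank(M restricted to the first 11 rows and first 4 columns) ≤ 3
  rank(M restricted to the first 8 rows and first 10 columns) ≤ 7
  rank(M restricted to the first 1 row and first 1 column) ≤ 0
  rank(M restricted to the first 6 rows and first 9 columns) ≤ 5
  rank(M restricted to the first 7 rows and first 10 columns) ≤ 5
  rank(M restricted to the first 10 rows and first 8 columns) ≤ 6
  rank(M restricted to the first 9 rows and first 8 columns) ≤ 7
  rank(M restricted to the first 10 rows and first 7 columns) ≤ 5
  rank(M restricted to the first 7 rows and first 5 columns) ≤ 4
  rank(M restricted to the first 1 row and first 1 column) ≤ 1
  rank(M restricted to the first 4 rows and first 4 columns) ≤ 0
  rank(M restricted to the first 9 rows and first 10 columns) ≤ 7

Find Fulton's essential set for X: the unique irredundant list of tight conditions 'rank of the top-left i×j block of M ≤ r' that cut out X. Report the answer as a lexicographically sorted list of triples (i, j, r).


Computing R[i][j] = min implied NW-rank bound (n=12, 35 conditions):

  row 1: 0  0  0  0  0  0  0  1  1  1  1  1
  row 2: 0  0  0  0  1  1  1  2  2  2  2  2
  row 3: 0  0  0  0  1  1  1  2  2  2  2  3
  row 4: 0  0  0  0  1  2  2  3  3  3  3  4
  row 5: 0  0  1  1  2  3  3  4  4  4  4  5
  row 6: 0  1  2  2  3  4  4  5  5  5  5  6
  row 7: 0  1  2  2  3  4  4  5  5  5  6  7
  row 8: 1  2  3  3  4  5  5  6  6  6  7  8
  row 9: 1  2  3  3  4  5  5  6  6  7  8  9
  row 10: 1  2  3  3  4  5  5  6  7  8  9  10
  row 11: 1  2  3  3  4  5  6  7  8  9  10  11
  row 12: 1  2  3  4  5  6  7  8  9  10  11  12

hence w(1..12) = (8, 5, 12, 6, 3, 2, 11, 1, 10, 9, 7, 4).

12 SE-corners of the 38-cell Rothe diagram give Ess(w):

[(1, 7, 0), (3, 7, 1), (3, 11, 2), (4, 4, 0), (5, 2, 0), (7, 1, 0), (7, 4, 2), (7, 7, 4), (7, 10, 5), (9, 9, 6), (10, 7, 5), (11, 4, 3)]


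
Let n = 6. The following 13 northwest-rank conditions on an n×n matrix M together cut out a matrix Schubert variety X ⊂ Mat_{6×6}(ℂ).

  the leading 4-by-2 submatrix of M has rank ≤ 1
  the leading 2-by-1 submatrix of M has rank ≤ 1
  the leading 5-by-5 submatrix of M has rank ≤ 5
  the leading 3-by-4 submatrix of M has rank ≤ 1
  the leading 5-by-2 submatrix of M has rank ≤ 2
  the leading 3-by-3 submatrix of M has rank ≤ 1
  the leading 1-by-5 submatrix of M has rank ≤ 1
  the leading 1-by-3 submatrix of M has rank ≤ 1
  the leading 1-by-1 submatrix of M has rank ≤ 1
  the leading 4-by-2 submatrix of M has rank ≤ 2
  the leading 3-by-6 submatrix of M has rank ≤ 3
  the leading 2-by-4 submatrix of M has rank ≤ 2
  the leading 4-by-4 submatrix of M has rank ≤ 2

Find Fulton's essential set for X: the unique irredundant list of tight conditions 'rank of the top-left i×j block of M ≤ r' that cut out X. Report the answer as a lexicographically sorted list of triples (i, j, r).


Reconstructing r_w from the 13 given conditions:

  1 1 1 1 1 1
  1 1 1 1 2 2
  1 1 1 1 2 3
  1 1 2 2 3 4
  1 2 3 3 4 5
  1 2 3 4 5 6

hence w(1..6) = (1, 5, 6, 3, 2, 4).

D(w) has 7 cells with 2 SE-corners; essential set:

[(3, 4, 1), (4, 2, 1)]


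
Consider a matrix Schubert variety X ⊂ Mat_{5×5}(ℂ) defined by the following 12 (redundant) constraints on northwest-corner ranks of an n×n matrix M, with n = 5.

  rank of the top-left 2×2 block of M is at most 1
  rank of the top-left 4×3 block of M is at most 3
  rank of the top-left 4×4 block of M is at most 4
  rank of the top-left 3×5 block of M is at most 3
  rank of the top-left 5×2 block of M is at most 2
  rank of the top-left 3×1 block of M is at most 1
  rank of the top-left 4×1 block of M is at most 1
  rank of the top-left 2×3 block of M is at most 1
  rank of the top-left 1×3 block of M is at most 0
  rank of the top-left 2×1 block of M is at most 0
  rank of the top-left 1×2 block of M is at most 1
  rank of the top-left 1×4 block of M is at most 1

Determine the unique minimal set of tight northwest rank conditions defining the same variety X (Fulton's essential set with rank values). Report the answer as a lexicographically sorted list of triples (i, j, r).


Rank table r_w(5×5) implied by the 12 constraints:

  row 1: 0  0  0  1  1
  row 2: 0  1  1  2  2
  row 3: 1  2  2  3  3
  row 4: 1  2  3  4  4
  row 5: 1  2  3  4  5

second differences of R give the permutation w = (4, 2, 1, 3, 5).

|D(w)|=4, |Ess(w)|=2:

[(1, 3, 0), (2, 1, 0)]


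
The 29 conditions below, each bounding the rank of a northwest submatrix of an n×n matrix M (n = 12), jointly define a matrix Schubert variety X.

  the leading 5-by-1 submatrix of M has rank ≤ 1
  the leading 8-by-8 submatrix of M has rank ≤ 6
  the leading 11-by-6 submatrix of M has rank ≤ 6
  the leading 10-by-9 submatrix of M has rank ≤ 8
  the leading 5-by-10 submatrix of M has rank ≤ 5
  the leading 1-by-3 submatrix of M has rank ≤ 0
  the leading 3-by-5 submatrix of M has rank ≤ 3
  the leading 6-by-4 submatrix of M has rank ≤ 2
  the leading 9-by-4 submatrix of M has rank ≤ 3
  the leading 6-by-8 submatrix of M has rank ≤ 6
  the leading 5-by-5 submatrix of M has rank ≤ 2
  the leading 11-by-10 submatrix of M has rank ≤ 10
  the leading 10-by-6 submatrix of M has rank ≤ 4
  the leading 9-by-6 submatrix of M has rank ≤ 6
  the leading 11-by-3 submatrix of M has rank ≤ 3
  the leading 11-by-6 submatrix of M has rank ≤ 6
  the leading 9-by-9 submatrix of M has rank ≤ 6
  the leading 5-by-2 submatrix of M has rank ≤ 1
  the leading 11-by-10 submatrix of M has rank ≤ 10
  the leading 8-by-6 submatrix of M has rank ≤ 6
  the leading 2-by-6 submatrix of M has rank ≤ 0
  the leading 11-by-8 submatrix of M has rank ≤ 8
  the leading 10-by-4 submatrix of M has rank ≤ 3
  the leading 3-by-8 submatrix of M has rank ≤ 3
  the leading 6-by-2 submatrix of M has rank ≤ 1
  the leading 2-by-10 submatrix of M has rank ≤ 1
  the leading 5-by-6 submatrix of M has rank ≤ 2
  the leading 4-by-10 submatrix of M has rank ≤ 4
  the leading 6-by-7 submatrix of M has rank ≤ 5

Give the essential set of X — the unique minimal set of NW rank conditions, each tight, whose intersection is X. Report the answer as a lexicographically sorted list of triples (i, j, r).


Reconstructing r_w from the 29 given conditions:

  R[1]: 0 0 0 0 0 0 1 1 1 1 1 1
  R[2]: 0 0 0 0 0 0 1 1 1 1 2 2
  R[3]: 1 1 1 1 1 1 2 2 2 2 3 3
  R[4]: 1 1 2 2 2 2 3 3 3 3 4 4
  R[5]: 1 1 2 2 2 2 3 4 4 4 5 5
  R[6]: 1 1 2 2 3 3 4 5 5 5 6 6
  R[7]: 1 2 3 3 4 4 5 6 6 6 7 7
  R[8]: 1 2 3 3 4 4 5 6 6 7 8 8
  R[9]: 1 2 3 3 4 4 5 6 6 7 8 9
  R[10]: 1 2 3 3 4 4 5 6 7 8 9 10
  R[11]: 1 2 3 4 5 5 6 7 8 9 10 11
  R[12]: 1 2 3 4 5 6 7 8 9 10 11 12

the unique w with this rank table is (7, 11, 1, 3, 8, 5, 2, 10, 12, 9, 4, 6).

Fulton essential set (8 of the 30 Rothe cells):

[(2, 6, 0), (2, 10, 1), (5, 6, 2), (6, 2, 1), (6, 4, 2), (9, 9, 6), (10, 4, 3), (10, 6, 4)]


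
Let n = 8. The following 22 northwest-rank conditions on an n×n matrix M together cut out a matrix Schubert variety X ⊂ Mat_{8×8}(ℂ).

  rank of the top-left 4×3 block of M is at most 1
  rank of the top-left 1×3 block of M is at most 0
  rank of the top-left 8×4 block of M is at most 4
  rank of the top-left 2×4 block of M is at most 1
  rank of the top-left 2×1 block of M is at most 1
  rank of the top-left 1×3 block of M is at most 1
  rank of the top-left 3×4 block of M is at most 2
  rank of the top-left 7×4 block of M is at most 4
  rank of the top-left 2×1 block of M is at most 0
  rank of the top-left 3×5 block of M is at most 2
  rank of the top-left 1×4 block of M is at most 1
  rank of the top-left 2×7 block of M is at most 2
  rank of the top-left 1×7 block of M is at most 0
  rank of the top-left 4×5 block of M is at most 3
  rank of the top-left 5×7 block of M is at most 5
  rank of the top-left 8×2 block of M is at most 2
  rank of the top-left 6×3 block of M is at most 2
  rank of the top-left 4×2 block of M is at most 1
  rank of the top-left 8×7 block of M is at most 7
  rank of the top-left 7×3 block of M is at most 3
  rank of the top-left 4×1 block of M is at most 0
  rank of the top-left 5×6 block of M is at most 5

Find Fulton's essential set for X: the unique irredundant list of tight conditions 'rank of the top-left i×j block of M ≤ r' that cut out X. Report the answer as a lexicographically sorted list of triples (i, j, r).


Reconstructing r_w from the 22 given conditions:

  R[1]: 0  0  0  0  0  0  0  1
  R[2]: 0  1  1  1  1  1  1  2
  R[3]: 0  1  1  2  2  2  2  3
  R[4]: 0  1  1  2  3  3  3  4
  R[5]: 1  2  2  3  4  4  4  5
  R[6]: 1  2  2  3  4  5  5  6
  R[7]: 1  2  3  4  5  6  6  7
  R[8]: 1  2  3  4  5  6  7  8

hence w(1..8) = (8, 2, 4, 5, 1, 6, 3, 7).

4 SE-corners of the 13-cell Rothe diagram give Ess(w):

[(1, 7, 0), (4, 1, 0), (4, 3, 1), (6, 3, 2)]


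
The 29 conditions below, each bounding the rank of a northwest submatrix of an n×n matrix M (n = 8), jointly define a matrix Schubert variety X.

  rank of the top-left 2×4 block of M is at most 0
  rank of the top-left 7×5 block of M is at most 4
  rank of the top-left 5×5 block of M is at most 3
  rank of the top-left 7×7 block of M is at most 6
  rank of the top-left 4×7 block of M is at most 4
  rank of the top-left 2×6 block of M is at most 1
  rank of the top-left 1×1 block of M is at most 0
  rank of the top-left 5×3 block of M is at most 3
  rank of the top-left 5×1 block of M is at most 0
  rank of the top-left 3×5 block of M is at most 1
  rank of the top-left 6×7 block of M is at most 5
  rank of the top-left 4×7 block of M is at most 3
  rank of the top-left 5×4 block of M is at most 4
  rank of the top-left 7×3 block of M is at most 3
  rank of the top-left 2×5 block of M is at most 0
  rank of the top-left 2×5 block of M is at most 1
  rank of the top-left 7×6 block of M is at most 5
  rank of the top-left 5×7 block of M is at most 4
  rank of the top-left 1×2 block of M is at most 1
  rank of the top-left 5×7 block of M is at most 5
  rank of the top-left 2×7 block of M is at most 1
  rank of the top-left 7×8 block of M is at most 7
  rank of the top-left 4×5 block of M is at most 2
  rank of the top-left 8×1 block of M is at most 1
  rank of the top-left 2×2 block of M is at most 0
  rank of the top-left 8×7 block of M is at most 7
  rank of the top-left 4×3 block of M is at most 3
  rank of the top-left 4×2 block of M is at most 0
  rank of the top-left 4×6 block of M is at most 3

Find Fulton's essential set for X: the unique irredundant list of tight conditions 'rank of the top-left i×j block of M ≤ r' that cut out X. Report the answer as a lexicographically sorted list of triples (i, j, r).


Recovering R(i,j) via the rank-extension bound from the 29 conditions:

  0  0  0  0  0  1  1  1
  0  0  0  0  0  1  1  2
  0  0  1  1  1  2  2  3
  0  0  1  2  2  3  3  4
  0  1  2  3  3  4  4  5
  1  2  3  4  4  5  5  6
  1  2  3  4  4  5  6  7
  1  2  3  4  5  6  7  8

giving w = (6, 8, 3, 4, 2, 1, 7, 5) via Δ²R.

|D(w)|=17, |Ess(w)|=5:

[(2, 5, 0), (2, 7, 1), (4, 2, 0), (5, 1, 0), (7, 5, 4)]


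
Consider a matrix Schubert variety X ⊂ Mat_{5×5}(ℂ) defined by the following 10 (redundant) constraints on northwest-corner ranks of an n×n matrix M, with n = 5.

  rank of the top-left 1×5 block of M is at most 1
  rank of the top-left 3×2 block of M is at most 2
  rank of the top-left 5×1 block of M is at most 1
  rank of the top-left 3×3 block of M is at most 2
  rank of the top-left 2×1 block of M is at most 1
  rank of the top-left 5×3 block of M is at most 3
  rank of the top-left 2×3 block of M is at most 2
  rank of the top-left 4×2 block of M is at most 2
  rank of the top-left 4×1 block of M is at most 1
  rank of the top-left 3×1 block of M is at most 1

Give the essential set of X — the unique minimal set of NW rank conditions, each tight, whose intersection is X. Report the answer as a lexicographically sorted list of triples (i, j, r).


Computing R[i][j] = min implied NW-rank bound (n=5, 10 conditions):

  row 1: 1  1  1  1  1
  row 2: 1  2  2  2  2
  row 3: 1  2  2  3  3
  row 4: 1  2  3  4  4
  row 5: 1  2  3  4  5

so w = (1, 2, 4, 3, 5).

|D(w)|=1, |Ess(w)|=1:

[(3, 3, 2)]


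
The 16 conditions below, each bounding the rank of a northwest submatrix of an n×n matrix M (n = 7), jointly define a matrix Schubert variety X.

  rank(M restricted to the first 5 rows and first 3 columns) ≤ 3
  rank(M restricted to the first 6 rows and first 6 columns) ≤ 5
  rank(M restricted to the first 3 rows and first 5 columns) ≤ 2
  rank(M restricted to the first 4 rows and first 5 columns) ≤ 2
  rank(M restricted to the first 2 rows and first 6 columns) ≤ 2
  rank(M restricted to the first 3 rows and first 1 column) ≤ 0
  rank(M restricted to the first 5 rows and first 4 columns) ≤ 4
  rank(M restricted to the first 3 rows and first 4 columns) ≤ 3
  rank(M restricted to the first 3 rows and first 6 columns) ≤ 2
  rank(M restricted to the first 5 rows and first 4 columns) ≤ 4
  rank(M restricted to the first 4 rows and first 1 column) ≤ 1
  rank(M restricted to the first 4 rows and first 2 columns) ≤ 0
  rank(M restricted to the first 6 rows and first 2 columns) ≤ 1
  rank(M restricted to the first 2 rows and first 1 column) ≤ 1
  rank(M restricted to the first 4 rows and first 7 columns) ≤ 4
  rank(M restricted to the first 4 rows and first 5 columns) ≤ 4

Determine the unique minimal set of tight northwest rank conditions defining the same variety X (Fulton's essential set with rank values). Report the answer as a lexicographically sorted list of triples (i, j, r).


Reconstructing r_w from the 16 given conditions:

  0, 0, 1, 1, 1, 1, 1
  0, 0, 1, 2, 2, 2, 2
  0, 0, 1, 2, 2, 2, 3
  0, 0, 1, 2, 2, 3, 4
  1, 1, 2, 3, 3, 4, 5
  1, 1, 2, 3, 4, 5, 6
  1, 2, 3, 4, 5, 6, 7

second differences of R give the permutation w = (3, 4, 7, 6, 1, 5, 2).

D(w) has 12 cells with 4 SE-corners; essential set:

[(3, 6, 2), (4, 2, 0), (4, 5, 2), (6, 2, 1)]


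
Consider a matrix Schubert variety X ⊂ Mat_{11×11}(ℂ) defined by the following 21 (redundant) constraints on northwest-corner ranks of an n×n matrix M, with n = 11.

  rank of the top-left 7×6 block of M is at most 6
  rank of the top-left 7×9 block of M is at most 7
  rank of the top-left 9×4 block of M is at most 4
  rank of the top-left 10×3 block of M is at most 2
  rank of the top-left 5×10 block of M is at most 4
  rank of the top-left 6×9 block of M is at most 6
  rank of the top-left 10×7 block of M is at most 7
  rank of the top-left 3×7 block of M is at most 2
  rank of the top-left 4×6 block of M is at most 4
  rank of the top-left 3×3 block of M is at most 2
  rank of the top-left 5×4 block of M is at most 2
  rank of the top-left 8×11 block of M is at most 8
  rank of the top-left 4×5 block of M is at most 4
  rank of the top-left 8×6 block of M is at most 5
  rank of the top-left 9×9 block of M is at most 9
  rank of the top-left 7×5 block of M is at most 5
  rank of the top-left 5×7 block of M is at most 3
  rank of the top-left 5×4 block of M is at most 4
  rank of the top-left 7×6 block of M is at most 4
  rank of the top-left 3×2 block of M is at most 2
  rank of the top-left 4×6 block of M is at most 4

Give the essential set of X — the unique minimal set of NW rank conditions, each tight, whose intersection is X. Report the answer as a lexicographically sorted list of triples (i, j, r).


The tightest implied rank at each (i,j), from the 21 conditions:

  1  1  1  1  1  1  1  1  1  1  1
  1  2  2  2  2  2  2  2  2  2  2
  1  2  2  2  2  2  2  3  3  3  3
  1  2  2  2  3  3  3  4  4  4  4
  1  2  2  2  3  3  3  4  4  4  5
  1  2  2  3  4  4  4  5  5  5  6
  1  2  2  3  4  4  5  6  6  6  7
  1  2  2  3  4  5  6  7  7  7  8
  1  2  2  3  4  5  6  7  8  8  9
  1  2  2  3  4  5  6  7  8  9  10
  1  2  3  4  5  6  7  8  9  10  11

the unique w with this rank table is (1, 2, 8, 5, 11, 4, 7, 6, 9, 10, 3).

6 SE-corners of the 19-cell Rothe diagram give Ess(w):

[(3, 7, 2), (5, 4, 2), (5, 7, 3), (5, 10, 4), (7, 6, 4), (10, 3, 2)]


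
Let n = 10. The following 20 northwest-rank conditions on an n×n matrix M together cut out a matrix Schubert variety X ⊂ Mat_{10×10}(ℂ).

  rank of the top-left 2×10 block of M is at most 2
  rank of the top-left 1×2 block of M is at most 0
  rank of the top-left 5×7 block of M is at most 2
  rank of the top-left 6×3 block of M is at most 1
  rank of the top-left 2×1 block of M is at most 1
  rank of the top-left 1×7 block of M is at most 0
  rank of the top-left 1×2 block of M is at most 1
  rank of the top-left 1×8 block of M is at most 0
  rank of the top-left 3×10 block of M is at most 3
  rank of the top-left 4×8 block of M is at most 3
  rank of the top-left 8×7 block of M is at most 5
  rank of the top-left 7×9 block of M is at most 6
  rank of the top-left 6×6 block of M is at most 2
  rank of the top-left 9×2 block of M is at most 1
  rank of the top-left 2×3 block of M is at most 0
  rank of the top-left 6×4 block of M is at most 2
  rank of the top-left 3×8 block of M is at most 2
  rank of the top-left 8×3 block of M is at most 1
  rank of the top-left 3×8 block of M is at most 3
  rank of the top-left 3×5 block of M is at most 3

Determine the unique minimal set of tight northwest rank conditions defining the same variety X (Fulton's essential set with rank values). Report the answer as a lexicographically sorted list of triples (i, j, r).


The tightest implied rank at each (i,j), from the 20 conditions:

  i=1: 0  0  0  0  0  0  0  0  1  1
  i=2: 0  0  0  1  1  1  1  1  2  2
  i=3: 1  1  1  2  2  2  2  2  3  3
  i=4: 1  1  1  2  2  2  2  3  4  4
  i=5: 1  1  1  2  2  2  2  3  4  5
  i=6: 1  1  1  2  2  2  3  4  5  6
  i=7: 1  1  1  2  3  3  4  5  6  7
  i=8: 1  1  1  2  3  4  5  6  7  8
  i=9: 1  1  2  3  4  5  6  7  8  9
  i=10: 1  2  3  4  5  6  7  8  9  10

second differences of R give the permutation w = (9, 4, 1, 8, 10, 7, 5, 6, 3, 2).

D(w) has 30 cells with 6 SE-corners; essential set:

[(1, 8, 0), (2, 3, 0), (5, 7, 2), (6, 6, 2), (8, 3, 1), (9, 2, 1)]


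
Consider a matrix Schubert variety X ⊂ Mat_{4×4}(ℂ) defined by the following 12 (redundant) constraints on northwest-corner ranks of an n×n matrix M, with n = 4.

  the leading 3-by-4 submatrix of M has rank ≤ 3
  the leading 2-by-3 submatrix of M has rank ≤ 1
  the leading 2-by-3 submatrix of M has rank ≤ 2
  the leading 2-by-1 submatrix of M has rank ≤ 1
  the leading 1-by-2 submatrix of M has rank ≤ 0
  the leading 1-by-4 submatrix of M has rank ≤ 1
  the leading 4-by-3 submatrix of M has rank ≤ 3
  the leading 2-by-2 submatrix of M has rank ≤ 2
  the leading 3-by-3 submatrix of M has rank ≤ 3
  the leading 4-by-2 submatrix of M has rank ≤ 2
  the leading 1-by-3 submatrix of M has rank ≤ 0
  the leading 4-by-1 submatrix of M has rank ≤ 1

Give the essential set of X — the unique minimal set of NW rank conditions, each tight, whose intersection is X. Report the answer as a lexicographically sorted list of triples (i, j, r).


Recovering R(i,j) via the rank-extension bound from the 12 conditions:

  i=1: 0, 0, 0, 1
  i=2: 1, 1, 1, 2
  i=3: 1, 2, 2, 3
  i=4: 1, 2, 3, 4

the unique w with this rank table is (4, 1, 2, 3).

Rothe diagram D(w) (3 cells), 1 SE-corner (essential condition):

[(1, 3, 0)]


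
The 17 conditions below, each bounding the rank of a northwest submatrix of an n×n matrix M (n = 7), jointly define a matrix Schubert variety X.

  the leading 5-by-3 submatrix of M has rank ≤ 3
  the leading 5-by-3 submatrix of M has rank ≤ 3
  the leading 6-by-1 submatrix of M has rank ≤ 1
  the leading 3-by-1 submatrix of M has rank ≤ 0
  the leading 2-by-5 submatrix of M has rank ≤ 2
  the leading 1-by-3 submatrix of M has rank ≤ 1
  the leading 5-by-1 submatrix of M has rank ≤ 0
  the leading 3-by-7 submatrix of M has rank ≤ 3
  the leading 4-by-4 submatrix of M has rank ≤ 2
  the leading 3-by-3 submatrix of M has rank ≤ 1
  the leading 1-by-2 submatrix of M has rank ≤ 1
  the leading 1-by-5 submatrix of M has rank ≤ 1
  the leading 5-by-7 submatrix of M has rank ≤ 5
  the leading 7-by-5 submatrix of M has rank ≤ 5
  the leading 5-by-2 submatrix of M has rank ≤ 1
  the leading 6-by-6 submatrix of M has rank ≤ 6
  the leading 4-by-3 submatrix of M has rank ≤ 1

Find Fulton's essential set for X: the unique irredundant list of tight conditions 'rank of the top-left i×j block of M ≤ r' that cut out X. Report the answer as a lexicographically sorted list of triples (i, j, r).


Propagating the 17 rank bounds to every northwest block:

  i=1: 0 1 1 1 1 1 1
  i=2: 0 1 1 2 2 2 2
  i=3: 0 1 1 2 3 3 3
  i=4: 0 1 1 2 3 4 4
  i=5: 0 1 2 3 4 5 5
  i=6: 1 2 3 4 5 6 6
  i=7: 1 2 3 4 5 6 7

hence w(1..7) = (2, 4, 5, 6, 3, 1, 7).

2 SE-corners of the 8-cell Rothe diagram give Ess(w):

[(4, 3, 1), (5, 1, 0)]


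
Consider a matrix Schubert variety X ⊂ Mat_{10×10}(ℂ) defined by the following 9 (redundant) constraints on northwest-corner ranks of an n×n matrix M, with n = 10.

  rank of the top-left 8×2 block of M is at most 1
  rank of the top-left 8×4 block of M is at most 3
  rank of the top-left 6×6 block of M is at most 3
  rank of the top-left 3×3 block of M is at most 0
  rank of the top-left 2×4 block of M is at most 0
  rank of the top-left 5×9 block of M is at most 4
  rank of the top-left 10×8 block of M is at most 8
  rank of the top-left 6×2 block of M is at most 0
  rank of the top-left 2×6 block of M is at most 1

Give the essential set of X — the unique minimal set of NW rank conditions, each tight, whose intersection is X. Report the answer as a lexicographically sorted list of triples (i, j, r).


Recovering R(i,j) via the rank-extension bound from the 9 conditions:

  i=1: 0, 0, 0, 0, 1, 1, 1, 1, 1, 1
  i=2: 0, 0, 0, 0, 1, 1, 2, 2, 2, 2
  i=3: 0, 0, 0, 1, 2, 2, 3, 3, 3, 3
  i=4: 0, 0, 1, 2, 3, 3, 4, 4, 4, 4
  i=5: 0, 0, 1, 2, 3, 3, 4, 4, 4, 5
  i=6: 0, 0, 1, 2, 3, 3, 4, 5, 5, 6
  i=7: 1, 1, 2, 3, 4, 4, 5, 6, 6, 7
  i=8: 1, 1, 2, 3, 4, 5, 6, 7, 7, 8
  i=9: 1, 2, 3, 4, 5, 6, 7, 8, 8, 9
  i=10: 1, 2, 3, 4, 5, 6, 7, 8, 9, 10

the unique w with this rank table is (5, 7, 4, 3, 10, 8, 1, 6, 2, 9).

|D(w)|=23, |Ess(w)|=7:

[(2, 4, 0), (2, 6, 1), (3, 3, 0), (5, 9, 4), (6, 2, 0), (6, 6, 3), (8, 2, 1)]


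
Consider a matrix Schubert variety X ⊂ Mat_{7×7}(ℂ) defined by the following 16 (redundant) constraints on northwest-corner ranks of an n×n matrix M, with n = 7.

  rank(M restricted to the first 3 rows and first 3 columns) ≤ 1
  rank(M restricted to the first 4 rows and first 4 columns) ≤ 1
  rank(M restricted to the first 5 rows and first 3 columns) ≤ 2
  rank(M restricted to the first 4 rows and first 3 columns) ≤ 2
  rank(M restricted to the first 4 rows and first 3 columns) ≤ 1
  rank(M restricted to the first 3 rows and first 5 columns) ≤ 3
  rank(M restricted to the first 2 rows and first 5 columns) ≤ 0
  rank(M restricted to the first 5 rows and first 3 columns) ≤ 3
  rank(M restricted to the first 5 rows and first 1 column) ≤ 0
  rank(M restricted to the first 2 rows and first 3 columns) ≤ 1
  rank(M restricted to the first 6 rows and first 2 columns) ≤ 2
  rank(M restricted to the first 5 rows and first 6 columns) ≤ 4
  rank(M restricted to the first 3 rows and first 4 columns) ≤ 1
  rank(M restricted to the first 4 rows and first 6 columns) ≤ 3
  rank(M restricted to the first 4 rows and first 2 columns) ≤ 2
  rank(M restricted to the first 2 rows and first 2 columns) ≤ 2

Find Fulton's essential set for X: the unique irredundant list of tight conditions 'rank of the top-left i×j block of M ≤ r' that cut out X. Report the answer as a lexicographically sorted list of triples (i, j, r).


Reconstructing r_w from the 16 given conditions:

  0 0 0 0 0 1 1
  0 0 0 0 0 1 2
  0 1 1 1 1 2 3
  0 1 1 1 2 3 4
  0 1 2 2 3 4 5
  1 2 3 3 4 5 6
  1 2 3 4 5 6 7

reading off 1-entries of Δ²R: w = (6, 7, 2, 5, 3, 1, 4).

Fulton essential set (3 of the 15 Rothe cells):

[(2, 5, 0), (4, 4, 1), (5, 1, 0)]


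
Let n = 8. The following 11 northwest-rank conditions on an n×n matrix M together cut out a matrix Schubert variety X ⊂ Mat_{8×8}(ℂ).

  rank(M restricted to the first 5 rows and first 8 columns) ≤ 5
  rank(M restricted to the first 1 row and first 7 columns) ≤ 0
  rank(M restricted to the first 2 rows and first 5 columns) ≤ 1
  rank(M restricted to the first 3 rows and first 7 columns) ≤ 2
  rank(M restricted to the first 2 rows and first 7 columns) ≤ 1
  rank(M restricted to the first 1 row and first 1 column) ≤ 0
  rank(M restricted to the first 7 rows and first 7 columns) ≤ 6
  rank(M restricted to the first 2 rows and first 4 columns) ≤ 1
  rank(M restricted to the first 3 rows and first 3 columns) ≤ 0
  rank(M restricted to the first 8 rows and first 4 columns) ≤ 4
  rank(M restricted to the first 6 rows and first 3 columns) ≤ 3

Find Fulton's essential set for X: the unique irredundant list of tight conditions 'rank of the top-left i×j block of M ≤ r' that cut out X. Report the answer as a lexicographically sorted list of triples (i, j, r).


Computing R[i][j] = min implied NW-rank bound (n=8, 11 conditions):

  R[1]: 0 | 0 | 0 | 0 | 0 | 0 | 0 | 1
  R[2]: 0 | 0 | 0 | 1 | 1 | 1 | 1 | 2
  R[3]: 0 | 0 | 0 | 1 | 2 | 2 | 2 | 3
  R[4]: 1 | 1 | 1 | 2 | 3 | 3 | 3 | 4
  R[5]: 1 | 2 | 2 | 3 | 4 | 4 | 4 | 5
  R[6]: 1 | 2 | 3 | 4 | 5 | 5 | 5 | 6
  R[7]: 1 | 2 | 3 | 4 | 5 | 6 | 6 | 7
  R[8]: 1 | 2 | 3 | 4 | 5 | 6 | 7 | 8

so w = (8, 4, 5, 1, 2, 3, 6, 7).

D(w) has 13 cells with 2 SE-corners; essential set:

[(1, 7, 0), (3, 3, 0)]


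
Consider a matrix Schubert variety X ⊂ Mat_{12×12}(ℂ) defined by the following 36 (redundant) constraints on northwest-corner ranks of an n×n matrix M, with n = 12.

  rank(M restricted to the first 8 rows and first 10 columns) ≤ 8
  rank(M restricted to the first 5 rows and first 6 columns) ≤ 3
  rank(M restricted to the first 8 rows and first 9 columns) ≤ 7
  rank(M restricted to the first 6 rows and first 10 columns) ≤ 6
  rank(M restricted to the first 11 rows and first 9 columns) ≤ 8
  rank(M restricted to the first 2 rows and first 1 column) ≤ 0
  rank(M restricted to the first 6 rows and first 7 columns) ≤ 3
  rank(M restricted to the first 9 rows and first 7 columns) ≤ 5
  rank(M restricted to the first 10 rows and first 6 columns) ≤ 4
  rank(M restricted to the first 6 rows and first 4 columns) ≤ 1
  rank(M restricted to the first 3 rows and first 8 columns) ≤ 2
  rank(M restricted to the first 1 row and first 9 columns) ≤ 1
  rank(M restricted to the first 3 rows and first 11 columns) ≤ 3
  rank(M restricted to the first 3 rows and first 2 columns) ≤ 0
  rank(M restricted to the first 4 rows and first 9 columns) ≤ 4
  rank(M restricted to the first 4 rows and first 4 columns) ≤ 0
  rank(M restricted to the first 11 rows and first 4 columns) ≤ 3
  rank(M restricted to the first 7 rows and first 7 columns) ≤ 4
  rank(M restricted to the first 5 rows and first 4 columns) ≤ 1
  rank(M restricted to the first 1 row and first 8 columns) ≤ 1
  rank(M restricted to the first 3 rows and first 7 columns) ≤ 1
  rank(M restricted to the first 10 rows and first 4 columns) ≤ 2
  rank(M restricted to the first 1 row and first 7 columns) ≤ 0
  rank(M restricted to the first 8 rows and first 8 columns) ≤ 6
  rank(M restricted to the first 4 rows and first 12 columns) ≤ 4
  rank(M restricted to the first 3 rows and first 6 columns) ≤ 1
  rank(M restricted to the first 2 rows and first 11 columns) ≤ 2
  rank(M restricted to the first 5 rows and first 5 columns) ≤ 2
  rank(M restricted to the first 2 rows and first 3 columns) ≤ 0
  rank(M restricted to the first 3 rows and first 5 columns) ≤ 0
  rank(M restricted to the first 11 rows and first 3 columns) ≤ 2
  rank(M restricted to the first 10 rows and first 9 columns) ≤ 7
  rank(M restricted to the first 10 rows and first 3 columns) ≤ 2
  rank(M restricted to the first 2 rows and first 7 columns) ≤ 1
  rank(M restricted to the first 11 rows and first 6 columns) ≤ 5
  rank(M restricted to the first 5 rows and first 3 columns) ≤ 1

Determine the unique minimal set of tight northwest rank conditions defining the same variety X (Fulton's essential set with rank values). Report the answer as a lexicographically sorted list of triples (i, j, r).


Recovering R(i,j) via the rank-extension bound from the 36 conditions:

  R[1]: 0, 0, 0, 0, 0, 0, 0, 1, 1, 1, 1, 1
  R[2]: 0, 0, 0, 0, 0, 1, 1, 2, 2, 2, 2, 2
  R[3]: 0, 0, 0, 0, 0, 1, 1, 2, 3, 3, 3, 3
  R[4]: 0, 0, 0, 0, 1, 2, 2, 3, 4, 4, 4, 4
  R[5]: 1, 1, 1, 1, 2, 3, 3, 4, 5, 5, 5, 5
  R[6]: 1, 1, 1, 1, 2, 3, 3, 4, 5, 6, 6, 6
  R[7]: 1, 2, 2, 2, 3, 4, 4, 5, 6, 7, 7, 7
  R[8]: 1, 2, 2, 2, 3, 4, 5, 6, 7, 8, 8, 8
  R[9]: 1, 2, 2, 2, 3, 4, 5, 6, 7, 8, 9, 9
  R[10]: 1, 2, 2, 2, 3, 4, 5, 6, 7, 8, 9, 10
  R[11]: 1, 2, 2, 3, 4, 5, 6, 7, 8, 9, 10, 11
  R[12]: 1, 2, 3, 4, 5, 6, 7, 8, 9, 10, 11, 12

giving w = (8, 6, 9, 5, 1, 10, 2, 7, 11, 12, 4, 3) via Δ²R.

ℓ(w)=33; the 8 essential cells (i,j,r):

[(1, 7, 0), (3, 5, 0), (3, 7, 1), (4, 4, 0), (6, 4, 1), (6, 7, 3), (10, 4, 2), (11, 3, 2)]


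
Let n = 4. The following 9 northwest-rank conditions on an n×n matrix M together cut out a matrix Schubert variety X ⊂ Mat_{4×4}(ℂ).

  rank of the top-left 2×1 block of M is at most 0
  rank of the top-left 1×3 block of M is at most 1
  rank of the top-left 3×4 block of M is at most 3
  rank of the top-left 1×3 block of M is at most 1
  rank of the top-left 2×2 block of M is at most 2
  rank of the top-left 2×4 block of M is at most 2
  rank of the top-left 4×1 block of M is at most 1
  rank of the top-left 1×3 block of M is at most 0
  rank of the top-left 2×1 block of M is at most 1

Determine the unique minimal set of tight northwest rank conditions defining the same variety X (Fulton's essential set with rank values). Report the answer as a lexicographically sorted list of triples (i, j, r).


Recovering R(i,j) via the rank-extension bound from the 9 conditions:

  i=1: 0 0 0 1
  i=2: 0 1 1 2
  i=3: 1 2 2 3
  i=4: 1 2 3 4

the unique w with this rank table is (4, 2, 1, 3).

2 SE-corners of the 4-cell Rothe diagram give Ess(w):

[(1, 3, 0), (2, 1, 0)]


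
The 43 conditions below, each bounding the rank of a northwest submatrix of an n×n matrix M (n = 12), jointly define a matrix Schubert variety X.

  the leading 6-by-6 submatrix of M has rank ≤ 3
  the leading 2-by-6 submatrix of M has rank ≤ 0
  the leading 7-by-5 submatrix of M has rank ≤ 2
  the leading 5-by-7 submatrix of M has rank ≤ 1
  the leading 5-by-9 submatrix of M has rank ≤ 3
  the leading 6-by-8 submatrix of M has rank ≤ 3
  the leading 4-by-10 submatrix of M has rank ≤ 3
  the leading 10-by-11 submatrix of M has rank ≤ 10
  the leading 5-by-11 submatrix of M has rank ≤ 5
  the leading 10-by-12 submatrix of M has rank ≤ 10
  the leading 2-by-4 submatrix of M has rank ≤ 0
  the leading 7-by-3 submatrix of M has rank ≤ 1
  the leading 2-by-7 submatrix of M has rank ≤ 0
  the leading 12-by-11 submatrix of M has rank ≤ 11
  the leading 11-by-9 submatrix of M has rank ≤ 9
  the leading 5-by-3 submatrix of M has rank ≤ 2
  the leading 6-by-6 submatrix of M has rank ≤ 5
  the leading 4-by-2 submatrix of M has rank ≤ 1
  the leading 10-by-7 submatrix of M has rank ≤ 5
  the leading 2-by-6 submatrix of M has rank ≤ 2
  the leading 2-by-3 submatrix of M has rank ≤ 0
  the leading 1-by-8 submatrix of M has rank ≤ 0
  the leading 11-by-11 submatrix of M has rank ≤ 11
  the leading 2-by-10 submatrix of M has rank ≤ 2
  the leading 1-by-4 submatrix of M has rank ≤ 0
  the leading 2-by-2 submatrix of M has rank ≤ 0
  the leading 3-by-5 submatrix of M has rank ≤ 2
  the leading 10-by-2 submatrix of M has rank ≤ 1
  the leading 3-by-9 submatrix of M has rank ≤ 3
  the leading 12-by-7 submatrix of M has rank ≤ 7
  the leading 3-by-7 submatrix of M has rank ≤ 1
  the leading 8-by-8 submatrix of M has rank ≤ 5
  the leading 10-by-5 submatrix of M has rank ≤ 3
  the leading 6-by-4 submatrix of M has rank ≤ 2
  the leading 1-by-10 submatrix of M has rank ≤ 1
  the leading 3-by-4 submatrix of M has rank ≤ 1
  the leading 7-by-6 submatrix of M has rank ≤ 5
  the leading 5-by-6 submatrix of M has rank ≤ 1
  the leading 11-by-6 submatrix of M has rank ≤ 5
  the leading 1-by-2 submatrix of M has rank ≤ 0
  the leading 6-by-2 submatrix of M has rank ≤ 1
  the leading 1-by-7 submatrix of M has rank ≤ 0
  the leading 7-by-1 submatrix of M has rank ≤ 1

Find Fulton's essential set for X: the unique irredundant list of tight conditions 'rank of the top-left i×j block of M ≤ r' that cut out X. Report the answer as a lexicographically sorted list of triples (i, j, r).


Computing R[i][j] = min implied NW-rank bound (n=12, 43 conditions):

  R[1]: 0  0  0  0  0  0  0  0  1  1  1  1
  R[2]: 0  0  0  0  0  0  0  1  2  2  2  2
  R[3]: 1  1  1  1  1  1  1  2  3  3  3  3
  R[4]: 1  1  1  1  1  1  1  2  3  3  4  4
  R[5]: 1  1  1  1  1  1  1  2  3  4  5  5
  R[6]: 1  1  1  2  2  2  2  3  4  5  6  6
  R[7]: 1  1  1  2  2  3  3  4  5  6  7  7
  R[8]: 1  1  2  3  3  4  4  5  6  7  8  8
  R[9]: 1  1  2  3  3  4  5  6  7  8  9  9
  R[10]: 1  1  2  3  3  4  5  6  7  8  9  10
  R[11]: 1  2  3  4  4  5  6  7  8  9  10  11
  R[12]: 1  2  3  4  5  6  7  8  9  10  11  12

hence w(1..12) = (9, 8, 1, 11, 10, 4, 6, 3, 7, 12, 2, 5).

ℓ(w)=38; the 8 essential cells (i,j,r):

[(1, 8, 0), (2, 7, 0), (4, 10, 3), (5, 7, 1), (7, 3, 1), (7, 5, 2), (10, 2, 1), (10, 5, 3)]


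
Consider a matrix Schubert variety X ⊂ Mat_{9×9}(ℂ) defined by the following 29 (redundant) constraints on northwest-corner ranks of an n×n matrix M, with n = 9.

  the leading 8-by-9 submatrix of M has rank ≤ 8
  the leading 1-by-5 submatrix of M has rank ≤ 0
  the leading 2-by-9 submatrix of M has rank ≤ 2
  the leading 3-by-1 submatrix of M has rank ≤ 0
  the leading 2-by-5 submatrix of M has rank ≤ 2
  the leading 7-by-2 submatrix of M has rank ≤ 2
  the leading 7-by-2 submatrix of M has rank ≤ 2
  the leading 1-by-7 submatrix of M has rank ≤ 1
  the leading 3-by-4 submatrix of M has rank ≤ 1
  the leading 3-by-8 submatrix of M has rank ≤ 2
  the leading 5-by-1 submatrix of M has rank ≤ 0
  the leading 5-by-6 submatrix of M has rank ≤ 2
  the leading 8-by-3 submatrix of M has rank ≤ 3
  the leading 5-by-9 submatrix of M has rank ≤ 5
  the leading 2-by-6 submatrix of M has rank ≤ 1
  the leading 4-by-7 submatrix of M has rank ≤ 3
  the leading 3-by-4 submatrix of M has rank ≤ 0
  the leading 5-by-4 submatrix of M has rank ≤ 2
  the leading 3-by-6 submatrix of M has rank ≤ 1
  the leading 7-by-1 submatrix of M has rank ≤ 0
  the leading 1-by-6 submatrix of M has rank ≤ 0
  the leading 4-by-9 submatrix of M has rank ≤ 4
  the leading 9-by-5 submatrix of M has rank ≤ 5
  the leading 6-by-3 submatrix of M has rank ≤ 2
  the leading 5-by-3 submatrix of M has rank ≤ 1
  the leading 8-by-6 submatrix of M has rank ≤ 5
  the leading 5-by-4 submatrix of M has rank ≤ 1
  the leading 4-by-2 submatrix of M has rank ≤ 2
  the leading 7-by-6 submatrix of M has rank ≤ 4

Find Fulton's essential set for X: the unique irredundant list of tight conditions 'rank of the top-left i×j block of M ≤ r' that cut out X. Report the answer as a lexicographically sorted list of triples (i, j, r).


Computing R[i][j] = min implied NW-rank bound (n=9, 29 conditions):

  i=1: 0 | 0 | 0 | 0 | 0 | 0 | 1 | 1 | 1
  i=2: 0 | 0 | 0 | 0 | 1 | 1 | 2 | 2 | 2
  i=3: 0 | 0 | 0 | 0 | 1 | 1 | 2 | 2 | 3
  i=4: 0 | 1 | 1 | 1 | 2 | 2 | 3 | 3 | 4
  i=5: 0 | 1 | 1 | 1 | 2 | 2 | 3 | 4 | 5
  i=6: 0 | 1 | 2 | 2 | 3 | 3 | 4 | 5 | 6
  i=7: 0 | 1 | 2 | 3 | 4 | 4 | 5 | 6 | 7
  i=8: 1 | 2 | 3 | 4 | 5 | 5 | 6 | 7 | 8
  i=9: 1 | 2 | 3 | 4 | 5 | 6 | 7 | 8 | 9

so w = (7, 5, 9, 2, 8, 3, 4, 1, 6).

ℓ(w)=23; the 7 essential cells (i,j,r):

[(1, 6, 0), (3, 4, 0), (3, 6, 1), (3, 8, 2), (5, 4, 1), (5, 6, 2), (7, 1, 0)]


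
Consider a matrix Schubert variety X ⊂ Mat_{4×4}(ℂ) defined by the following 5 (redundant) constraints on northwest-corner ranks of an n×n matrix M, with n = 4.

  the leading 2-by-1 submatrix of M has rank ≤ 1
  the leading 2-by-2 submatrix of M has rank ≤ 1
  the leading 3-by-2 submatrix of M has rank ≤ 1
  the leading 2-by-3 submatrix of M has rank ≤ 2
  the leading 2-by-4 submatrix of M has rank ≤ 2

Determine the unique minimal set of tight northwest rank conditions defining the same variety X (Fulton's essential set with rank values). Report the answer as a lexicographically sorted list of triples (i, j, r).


Rank table r_w(4×4) implied by the 5 constraints:

  R[1]: 1, 1, 1, 1
  R[2]: 1, 1, 2, 2
  R[3]: 1, 1, 2, 3
  R[4]: 1, 2, 3, 4

so w = (1, 3, 4, 2).

Fulton essential set (1 of the 2 Rothe cells):

[(3, 2, 1)]


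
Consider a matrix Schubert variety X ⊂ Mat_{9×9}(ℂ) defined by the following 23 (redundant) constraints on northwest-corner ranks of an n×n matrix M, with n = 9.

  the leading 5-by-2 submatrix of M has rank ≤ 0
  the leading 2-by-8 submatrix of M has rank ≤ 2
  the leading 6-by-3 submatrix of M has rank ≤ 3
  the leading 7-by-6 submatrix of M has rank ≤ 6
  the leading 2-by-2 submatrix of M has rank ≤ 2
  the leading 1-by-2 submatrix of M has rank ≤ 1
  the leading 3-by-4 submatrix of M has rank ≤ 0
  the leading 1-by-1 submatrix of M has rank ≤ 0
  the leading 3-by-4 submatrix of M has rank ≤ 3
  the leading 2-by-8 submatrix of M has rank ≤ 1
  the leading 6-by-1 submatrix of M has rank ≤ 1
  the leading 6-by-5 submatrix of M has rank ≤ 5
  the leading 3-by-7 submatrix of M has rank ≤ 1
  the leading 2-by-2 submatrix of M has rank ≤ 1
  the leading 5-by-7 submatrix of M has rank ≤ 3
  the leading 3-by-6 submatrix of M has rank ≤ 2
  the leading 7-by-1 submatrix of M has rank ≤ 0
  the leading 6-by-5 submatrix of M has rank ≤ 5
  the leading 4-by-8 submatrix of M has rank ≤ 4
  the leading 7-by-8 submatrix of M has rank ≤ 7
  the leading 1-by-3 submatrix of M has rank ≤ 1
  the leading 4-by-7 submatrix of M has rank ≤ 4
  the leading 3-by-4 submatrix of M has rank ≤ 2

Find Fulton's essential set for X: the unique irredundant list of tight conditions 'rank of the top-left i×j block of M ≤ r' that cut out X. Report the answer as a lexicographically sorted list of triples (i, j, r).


Rank table r_w(9×9) implied by the 23 constraints:

  i=1: 0  0  0  0  1  1  1  1  1
  i=2: 0  0  0  0  1  1  1  1  2
  i=3: 0  0  0  0  1  1  1  2  3
  i=4: 0  0  1  1  2  2  2  3  4
  i=5: 0  0  1  2  3  3  3  4  5
  i=6: 0  1  2  3  4  4  4  5  6
  i=7: 0  1  2  3  4  5  5  6  7
  i=8: 1  2  3  4  5  6  6  7  8
  i=9: 1  2  3  4  5  6  7  8  9

giving w = (5, 9, 8, 3, 4, 2, 6, 1, 7) via Δ²R.

|D(w)|=23, |Ess(w)|=5:

[(2, 8, 1), (3, 4, 0), (3, 7, 1), (5, 2, 0), (7, 1, 0)]
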